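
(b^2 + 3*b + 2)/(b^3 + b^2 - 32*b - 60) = (b + 1)/(b^2 - b - 30)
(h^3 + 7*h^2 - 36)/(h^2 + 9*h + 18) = h - 2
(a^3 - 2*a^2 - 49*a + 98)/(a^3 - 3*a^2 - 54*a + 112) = (a - 7)/(a - 8)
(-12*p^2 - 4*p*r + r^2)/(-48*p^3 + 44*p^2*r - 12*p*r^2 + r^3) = (2*p + r)/(8*p^2 - 6*p*r + r^2)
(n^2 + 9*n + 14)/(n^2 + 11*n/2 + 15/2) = 2*(n^2 + 9*n + 14)/(2*n^2 + 11*n + 15)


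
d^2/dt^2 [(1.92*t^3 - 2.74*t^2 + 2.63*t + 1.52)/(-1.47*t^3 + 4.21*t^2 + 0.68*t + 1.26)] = (-1.4210854715202e-14*t^7 - 11.9228759999999*t^6 - 45.6143939999999*t^5 + 32.0016060000002*t^4 + 125.978818*t^3 - 308.060832*t^2 + 22.416636*t + 27.927104)/(3.176523*t^9 - 27.292167*t^8 + 73.755045*t^7 - 57.536767*t^6 + 12.668592*t^5 - 65.280234*t^4 - 14.955884*t^3 - 21.79926*t^2 - 3.238704*t - 2.000376)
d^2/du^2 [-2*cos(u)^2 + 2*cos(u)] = -2*cos(u) + 4*cos(2*u)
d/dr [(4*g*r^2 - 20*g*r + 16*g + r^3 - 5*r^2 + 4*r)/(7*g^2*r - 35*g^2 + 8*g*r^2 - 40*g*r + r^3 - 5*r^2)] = (-(7*g^2 + 16*g*r - 40*g + 3*r^2 - 10*r)*(4*g*r^2 - 20*g*r + 16*g + r^3 - 5*r^2 + 4*r) + (8*g*r - 20*g + 3*r^2 - 10*r + 4)*(7*g^2*r - 35*g^2 + 8*g*r^2 - 40*g*r + r^3 - 5*r^2))/(7*g^2*r - 35*g^2 + 8*g*r^2 - 40*g*r + r^3 - 5*r^2)^2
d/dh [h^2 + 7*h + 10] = 2*h + 7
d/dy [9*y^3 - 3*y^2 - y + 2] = 27*y^2 - 6*y - 1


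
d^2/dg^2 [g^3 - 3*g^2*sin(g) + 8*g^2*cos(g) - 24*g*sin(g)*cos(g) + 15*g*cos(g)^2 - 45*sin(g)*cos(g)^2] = 3*g^2*sin(g) - 8*g^2*cos(g) - 32*g*sin(g) + 48*g*sin(2*g) - 12*g*cos(g) - 30*g*cos(2*g) + 6*g + 21*sin(g)/4 - 30*sin(2*g) + 405*sin(3*g)/4 + 16*cos(g) - 48*cos(2*g)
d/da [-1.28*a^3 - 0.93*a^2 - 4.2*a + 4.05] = -3.84*a^2 - 1.86*a - 4.2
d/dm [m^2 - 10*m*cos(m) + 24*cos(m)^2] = 10*m*sin(m) + 2*m - 24*sin(2*m) - 10*cos(m)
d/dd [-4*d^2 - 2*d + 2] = -8*d - 2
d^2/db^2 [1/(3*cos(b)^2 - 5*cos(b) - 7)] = (36*sin(b)^4 - 127*sin(b)^2 + 85*cos(b)/4 - 45*cos(3*b)/4 - 1)/(3*sin(b)^2 + 5*cos(b) + 4)^3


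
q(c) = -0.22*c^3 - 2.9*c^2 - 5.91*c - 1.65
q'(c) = -0.66*c^2 - 5.8*c - 5.91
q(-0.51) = 0.64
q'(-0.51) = -3.12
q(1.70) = -21.16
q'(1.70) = -17.68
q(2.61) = -40.74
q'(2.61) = -25.54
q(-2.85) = -3.27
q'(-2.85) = 5.26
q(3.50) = -67.29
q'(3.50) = -34.30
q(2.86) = -47.42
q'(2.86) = -27.90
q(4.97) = -129.66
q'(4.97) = -51.04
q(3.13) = -55.31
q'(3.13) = -30.53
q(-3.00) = -4.08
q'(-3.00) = 5.55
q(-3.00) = -4.08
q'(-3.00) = 5.55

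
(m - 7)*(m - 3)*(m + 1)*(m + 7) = m^4 - 2*m^3 - 52*m^2 + 98*m + 147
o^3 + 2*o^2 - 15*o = o*(o - 3)*(o + 5)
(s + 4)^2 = s^2 + 8*s + 16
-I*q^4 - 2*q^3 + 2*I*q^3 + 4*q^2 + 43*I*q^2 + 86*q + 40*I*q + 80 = (q - 8)*(q + 5)*(q - 2*I)*(-I*q - I)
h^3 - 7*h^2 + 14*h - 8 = (h - 4)*(h - 2)*(h - 1)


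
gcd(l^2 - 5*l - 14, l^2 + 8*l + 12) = l + 2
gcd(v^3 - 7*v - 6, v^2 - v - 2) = v + 1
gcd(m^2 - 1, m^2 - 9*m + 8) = m - 1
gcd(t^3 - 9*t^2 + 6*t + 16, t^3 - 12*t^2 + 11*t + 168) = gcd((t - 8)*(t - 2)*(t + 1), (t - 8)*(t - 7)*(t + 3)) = t - 8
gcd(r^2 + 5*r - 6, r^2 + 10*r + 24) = r + 6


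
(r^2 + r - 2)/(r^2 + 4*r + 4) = (r - 1)/(r + 2)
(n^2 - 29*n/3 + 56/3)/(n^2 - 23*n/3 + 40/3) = (n - 7)/(n - 5)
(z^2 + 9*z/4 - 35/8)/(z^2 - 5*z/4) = (z + 7/2)/z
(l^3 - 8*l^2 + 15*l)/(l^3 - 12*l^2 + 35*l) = (l - 3)/(l - 7)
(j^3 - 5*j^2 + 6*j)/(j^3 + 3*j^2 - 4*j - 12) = j*(j - 3)/(j^2 + 5*j + 6)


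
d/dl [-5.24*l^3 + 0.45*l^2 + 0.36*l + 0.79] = -15.72*l^2 + 0.9*l + 0.36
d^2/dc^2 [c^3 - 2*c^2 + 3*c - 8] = 6*c - 4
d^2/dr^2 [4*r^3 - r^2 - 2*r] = 24*r - 2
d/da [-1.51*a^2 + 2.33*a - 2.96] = 2.33 - 3.02*a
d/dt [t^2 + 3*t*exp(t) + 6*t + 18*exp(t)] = 3*t*exp(t) + 2*t + 21*exp(t) + 6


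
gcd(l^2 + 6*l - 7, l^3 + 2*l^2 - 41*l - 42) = l + 7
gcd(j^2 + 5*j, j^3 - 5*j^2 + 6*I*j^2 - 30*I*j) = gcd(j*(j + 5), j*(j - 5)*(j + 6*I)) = j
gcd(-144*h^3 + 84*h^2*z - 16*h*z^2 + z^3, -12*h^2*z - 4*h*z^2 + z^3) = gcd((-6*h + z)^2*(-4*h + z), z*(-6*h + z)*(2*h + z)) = -6*h + z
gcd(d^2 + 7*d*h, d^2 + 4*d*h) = d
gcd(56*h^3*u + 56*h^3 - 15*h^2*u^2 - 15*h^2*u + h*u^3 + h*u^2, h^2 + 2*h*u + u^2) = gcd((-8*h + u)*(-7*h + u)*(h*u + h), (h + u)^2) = 1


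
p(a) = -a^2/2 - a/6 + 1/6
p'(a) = -a - 1/6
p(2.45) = -3.24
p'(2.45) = -2.62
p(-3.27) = -4.63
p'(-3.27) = 3.10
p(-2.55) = -2.66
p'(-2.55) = 2.38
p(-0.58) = 0.10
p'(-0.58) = 0.41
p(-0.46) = 0.14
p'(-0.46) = 0.29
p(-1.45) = -0.64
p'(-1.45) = 1.28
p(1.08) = -0.60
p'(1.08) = -1.25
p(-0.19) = 0.18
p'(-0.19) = 0.02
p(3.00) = -4.83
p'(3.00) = -3.17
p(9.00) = -41.83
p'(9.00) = -9.17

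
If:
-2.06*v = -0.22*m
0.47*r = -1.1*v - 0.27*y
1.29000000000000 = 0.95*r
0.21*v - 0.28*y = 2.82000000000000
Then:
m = 14.96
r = 1.36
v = 1.60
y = -8.87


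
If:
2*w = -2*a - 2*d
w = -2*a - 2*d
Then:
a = -d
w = 0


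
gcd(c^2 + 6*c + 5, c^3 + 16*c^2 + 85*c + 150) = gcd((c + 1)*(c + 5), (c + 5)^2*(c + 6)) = c + 5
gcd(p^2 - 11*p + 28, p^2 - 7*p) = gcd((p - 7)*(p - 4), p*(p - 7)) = p - 7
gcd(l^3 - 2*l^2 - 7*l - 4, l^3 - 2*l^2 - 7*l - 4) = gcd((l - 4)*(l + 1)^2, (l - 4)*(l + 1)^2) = l^3 - 2*l^2 - 7*l - 4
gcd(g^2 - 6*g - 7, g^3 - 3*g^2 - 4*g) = g + 1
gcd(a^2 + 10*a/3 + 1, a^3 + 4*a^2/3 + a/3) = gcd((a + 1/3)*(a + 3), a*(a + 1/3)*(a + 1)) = a + 1/3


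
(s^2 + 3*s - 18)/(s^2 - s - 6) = (s + 6)/(s + 2)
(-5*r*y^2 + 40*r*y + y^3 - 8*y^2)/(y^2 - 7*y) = (-5*r*y + 40*r + y^2 - 8*y)/(y - 7)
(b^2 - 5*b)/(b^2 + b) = (b - 5)/(b + 1)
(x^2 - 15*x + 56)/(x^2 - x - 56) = (x - 7)/(x + 7)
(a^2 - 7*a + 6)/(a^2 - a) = (a - 6)/a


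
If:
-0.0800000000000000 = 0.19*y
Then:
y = -0.42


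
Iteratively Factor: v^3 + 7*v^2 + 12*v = (v)*(v^2 + 7*v + 12) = v*(v + 4)*(v + 3)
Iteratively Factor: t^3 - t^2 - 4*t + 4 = (t + 2)*(t^2 - 3*t + 2) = (t - 1)*(t + 2)*(t - 2)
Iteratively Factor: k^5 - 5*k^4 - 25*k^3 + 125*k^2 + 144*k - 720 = (k + 4)*(k^4 - 9*k^3 + 11*k^2 + 81*k - 180) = (k - 5)*(k + 4)*(k^3 - 4*k^2 - 9*k + 36) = (k - 5)*(k + 3)*(k + 4)*(k^2 - 7*k + 12) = (k - 5)*(k - 3)*(k + 3)*(k + 4)*(k - 4)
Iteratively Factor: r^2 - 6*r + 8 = (r - 2)*(r - 4)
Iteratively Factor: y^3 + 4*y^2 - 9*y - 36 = (y + 3)*(y^2 + y - 12) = (y - 3)*(y + 3)*(y + 4)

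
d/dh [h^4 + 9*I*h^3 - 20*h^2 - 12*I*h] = 4*h^3 + 27*I*h^2 - 40*h - 12*I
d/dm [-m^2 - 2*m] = -2*m - 2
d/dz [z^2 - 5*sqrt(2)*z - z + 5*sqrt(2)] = 2*z - 5*sqrt(2) - 1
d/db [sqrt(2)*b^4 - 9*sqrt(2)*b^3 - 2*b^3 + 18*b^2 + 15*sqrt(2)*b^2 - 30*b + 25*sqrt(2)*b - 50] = 4*sqrt(2)*b^3 - 27*sqrt(2)*b^2 - 6*b^2 + 36*b + 30*sqrt(2)*b - 30 + 25*sqrt(2)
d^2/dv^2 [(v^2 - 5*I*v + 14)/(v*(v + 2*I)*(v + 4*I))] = 2*(v^3 - 21*I*v^2 + 84*v + 112*I)/(v^3*(v^3 + 12*I*v^2 - 48*v - 64*I))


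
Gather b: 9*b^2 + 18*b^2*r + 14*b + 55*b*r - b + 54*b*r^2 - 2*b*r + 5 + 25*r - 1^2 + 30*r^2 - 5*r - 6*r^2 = b^2*(18*r + 9) + b*(54*r^2 + 53*r + 13) + 24*r^2 + 20*r + 4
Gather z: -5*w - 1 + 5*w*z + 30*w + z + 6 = 25*w + z*(5*w + 1) + 5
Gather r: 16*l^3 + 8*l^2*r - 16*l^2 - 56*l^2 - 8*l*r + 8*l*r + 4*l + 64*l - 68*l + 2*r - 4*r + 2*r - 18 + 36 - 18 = 16*l^3 + 8*l^2*r - 72*l^2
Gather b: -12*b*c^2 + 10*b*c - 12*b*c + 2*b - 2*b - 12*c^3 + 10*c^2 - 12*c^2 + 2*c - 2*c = b*(-12*c^2 - 2*c) - 12*c^3 - 2*c^2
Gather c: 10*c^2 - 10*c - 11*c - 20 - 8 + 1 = 10*c^2 - 21*c - 27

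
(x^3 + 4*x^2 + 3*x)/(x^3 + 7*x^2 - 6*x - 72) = x*(x^2 + 4*x + 3)/(x^3 + 7*x^2 - 6*x - 72)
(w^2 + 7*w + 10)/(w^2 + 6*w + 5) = (w + 2)/(w + 1)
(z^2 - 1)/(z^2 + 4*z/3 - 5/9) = 9*(z^2 - 1)/(9*z^2 + 12*z - 5)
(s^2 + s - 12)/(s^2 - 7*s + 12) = (s + 4)/(s - 4)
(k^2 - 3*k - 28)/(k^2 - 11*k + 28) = (k + 4)/(k - 4)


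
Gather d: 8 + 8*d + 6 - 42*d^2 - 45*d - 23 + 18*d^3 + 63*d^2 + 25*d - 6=18*d^3 + 21*d^2 - 12*d - 15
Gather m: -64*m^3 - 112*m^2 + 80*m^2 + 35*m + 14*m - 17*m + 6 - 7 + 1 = -64*m^3 - 32*m^2 + 32*m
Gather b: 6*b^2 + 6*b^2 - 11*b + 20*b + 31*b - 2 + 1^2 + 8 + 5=12*b^2 + 40*b + 12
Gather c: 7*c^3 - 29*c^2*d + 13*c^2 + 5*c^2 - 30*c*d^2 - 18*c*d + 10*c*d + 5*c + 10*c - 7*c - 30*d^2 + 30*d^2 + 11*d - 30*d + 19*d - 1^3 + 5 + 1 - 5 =7*c^3 + c^2*(18 - 29*d) + c*(-30*d^2 - 8*d + 8)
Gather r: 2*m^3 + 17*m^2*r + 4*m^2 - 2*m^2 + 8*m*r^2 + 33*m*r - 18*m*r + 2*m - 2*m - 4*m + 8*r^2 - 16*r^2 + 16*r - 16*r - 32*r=2*m^3 + 2*m^2 - 4*m + r^2*(8*m - 8) + r*(17*m^2 + 15*m - 32)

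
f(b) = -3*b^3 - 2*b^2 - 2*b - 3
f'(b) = -9*b^2 - 4*b - 2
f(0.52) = -5.00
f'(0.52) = -6.51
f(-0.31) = -2.48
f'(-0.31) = -1.62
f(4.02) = -238.26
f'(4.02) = -163.52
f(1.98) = -38.09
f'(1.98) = -45.20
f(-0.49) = -2.15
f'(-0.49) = -2.20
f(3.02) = -109.91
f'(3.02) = -96.16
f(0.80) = -7.42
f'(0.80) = -10.96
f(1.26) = -14.70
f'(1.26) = -21.33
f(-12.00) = 4917.00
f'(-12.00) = -1250.00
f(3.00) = -108.00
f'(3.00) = -95.00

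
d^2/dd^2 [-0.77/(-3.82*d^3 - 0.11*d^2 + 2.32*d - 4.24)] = (-(17.6484*d + 0.1694)*(3.82*d^3 + 0.11*d^2 - 2.32*d + 4.24) + 0.77*(11.46*d^2 + 0.22*d - 2.32)*(22.92*d^2 + 0.44*d - 4.64))/(3.82*d^3 + 0.11*d^2 - 2.32*d + 4.24)^3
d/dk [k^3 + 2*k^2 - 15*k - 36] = 3*k^2 + 4*k - 15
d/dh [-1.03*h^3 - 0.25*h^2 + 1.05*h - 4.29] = -3.09*h^2 - 0.5*h + 1.05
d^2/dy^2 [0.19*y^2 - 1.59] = 0.380000000000000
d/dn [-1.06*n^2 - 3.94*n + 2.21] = -2.12*n - 3.94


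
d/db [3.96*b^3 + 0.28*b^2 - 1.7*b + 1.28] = 11.88*b^2 + 0.56*b - 1.7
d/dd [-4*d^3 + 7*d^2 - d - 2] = -12*d^2 + 14*d - 1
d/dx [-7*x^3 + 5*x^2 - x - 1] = -21*x^2 + 10*x - 1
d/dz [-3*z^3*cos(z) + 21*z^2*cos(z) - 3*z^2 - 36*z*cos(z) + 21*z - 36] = 3*z^3*sin(z) - 21*z^2*sin(z) - 9*z^2*cos(z) + 36*z*sin(z) + 42*z*cos(z) - 6*z - 36*cos(z) + 21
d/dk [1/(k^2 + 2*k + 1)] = 2*(-k - 1)/(k^2 + 2*k + 1)^2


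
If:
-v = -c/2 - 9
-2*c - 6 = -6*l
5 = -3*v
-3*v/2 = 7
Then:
No Solution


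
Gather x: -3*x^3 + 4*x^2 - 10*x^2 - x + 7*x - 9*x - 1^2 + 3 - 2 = -3*x^3 - 6*x^2 - 3*x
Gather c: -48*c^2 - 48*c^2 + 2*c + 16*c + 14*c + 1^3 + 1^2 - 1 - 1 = -96*c^2 + 32*c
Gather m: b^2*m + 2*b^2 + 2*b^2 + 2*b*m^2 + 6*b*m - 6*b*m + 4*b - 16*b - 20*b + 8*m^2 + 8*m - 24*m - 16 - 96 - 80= 4*b^2 - 32*b + m^2*(2*b + 8) + m*(b^2 - 16) - 192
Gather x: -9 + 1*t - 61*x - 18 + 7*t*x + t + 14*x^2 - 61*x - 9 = 2*t + 14*x^2 + x*(7*t - 122) - 36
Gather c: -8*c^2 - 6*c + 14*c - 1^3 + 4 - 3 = -8*c^2 + 8*c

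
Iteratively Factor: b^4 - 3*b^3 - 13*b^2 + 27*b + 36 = (b + 3)*(b^3 - 6*b^2 + 5*b + 12) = (b - 4)*(b + 3)*(b^2 - 2*b - 3) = (b - 4)*(b - 3)*(b + 3)*(b + 1)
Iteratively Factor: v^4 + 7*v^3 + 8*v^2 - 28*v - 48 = (v + 4)*(v^3 + 3*v^2 - 4*v - 12) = (v + 3)*(v + 4)*(v^2 - 4) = (v + 2)*(v + 3)*(v + 4)*(v - 2)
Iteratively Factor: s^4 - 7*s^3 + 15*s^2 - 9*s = (s)*(s^3 - 7*s^2 + 15*s - 9) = s*(s - 3)*(s^2 - 4*s + 3) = s*(s - 3)^2*(s - 1)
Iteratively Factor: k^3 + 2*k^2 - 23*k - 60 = (k - 5)*(k^2 + 7*k + 12) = (k - 5)*(k + 3)*(k + 4)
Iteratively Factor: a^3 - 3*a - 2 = (a - 2)*(a^2 + 2*a + 1) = (a - 2)*(a + 1)*(a + 1)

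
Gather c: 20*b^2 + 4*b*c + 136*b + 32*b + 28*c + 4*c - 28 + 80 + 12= 20*b^2 + 168*b + c*(4*b + 32) + 64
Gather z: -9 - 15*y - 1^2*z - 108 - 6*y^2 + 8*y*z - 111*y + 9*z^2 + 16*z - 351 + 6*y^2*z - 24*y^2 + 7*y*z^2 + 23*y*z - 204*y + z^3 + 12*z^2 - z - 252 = -30*y^2 - 330*y + z^3 + z^2*(7*y + 21) + z*(6*y^2 + 31*y + 14) - 720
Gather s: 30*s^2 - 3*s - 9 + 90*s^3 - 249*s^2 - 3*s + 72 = 90*s^3 - 219*s^2 - 6*s + 63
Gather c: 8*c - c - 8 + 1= 7*c - 7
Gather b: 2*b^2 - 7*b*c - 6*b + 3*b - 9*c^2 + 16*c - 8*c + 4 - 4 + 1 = 2*b^2 + b*(-7*c - 3) - 9*c^2 + 8*c + 1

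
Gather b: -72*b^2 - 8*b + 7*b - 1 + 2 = -72*b^2 - b + 1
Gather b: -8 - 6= -14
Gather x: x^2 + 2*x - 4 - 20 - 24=x^2 + 2*x - 48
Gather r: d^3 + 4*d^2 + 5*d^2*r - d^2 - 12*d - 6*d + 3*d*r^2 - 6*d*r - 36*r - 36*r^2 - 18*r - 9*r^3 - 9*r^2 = d^3 + 3*d^2 - 18*d - 9*r^3 + r^2*(3*d - 45) + r*(5*d^2 - 6*d - 54)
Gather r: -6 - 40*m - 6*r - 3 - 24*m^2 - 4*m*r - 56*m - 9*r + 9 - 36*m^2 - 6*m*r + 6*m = -60*m^2 - 90*m + r*(-10*m - 15)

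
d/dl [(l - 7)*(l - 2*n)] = 2*l - 2*n - 7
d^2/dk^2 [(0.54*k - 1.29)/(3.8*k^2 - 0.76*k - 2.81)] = ((10.6248 - 12.312*k)*(-3.8*k^2 + 0.76*k + 2.81) - (0.54*k - 1.29)*(7.6*k - 0.76)*(15.2*k - 1.52))/(-3.8*k^2 + 0.76*k + 2.81)^3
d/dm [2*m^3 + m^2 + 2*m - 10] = 6*m^2 + 2*m + 2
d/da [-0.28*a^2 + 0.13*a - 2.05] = 0.13 - 0.56*a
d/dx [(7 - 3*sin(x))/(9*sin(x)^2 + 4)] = 3*(9*sin(x)^2 - 42*sin(x) - 4)*cos(x)/(9*sin(x)^2 + 4)^2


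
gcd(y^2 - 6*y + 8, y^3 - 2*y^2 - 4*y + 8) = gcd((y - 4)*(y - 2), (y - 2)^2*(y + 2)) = y - 2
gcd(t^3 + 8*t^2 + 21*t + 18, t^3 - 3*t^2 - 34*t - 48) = t^2 + 5*t + 6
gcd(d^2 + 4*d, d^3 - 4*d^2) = d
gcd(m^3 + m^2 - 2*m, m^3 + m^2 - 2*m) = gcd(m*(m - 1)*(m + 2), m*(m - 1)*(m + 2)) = m^3 + m^2 - 2*m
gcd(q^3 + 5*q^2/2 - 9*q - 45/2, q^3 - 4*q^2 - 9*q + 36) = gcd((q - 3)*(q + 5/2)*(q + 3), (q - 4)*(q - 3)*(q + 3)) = q^2 - 9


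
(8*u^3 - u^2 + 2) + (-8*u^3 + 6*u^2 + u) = 5*u^2 + u + 2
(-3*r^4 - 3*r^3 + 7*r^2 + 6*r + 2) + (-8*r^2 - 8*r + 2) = -3*r^4 - 3*r^3 - r^2 - 2*r + 4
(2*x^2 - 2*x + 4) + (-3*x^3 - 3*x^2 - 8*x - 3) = -3*x^3 - x^2 - 10*x + 1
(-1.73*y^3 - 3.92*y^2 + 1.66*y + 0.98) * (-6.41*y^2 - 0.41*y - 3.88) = 11.0893*y^5 + 25.8365*y^4 - 2.321*y^3 + 8.2472*y^2 - 6.8426*y - 3.8024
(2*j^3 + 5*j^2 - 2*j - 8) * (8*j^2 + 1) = 16*j^5 + 40*j^4 - 14*j^3 - 59*j^2 - 2*j - 8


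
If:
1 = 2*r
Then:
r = 1/2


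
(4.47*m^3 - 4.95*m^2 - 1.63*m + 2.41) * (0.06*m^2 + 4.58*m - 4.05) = 0.2682*m^5 + 20.1756*m^4 - 40.8723*m^3 + 12.7267*m^2 + 17.6393*m - 9.7605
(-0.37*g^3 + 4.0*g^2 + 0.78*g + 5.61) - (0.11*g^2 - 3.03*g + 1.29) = -0.37*g^3 + 3.89*g^2 + 3.81*g + 4.32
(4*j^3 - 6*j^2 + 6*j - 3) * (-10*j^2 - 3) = -40*j^5 + 60*j^4 - 72*j^3 + 48*j^2 - 18*j + 9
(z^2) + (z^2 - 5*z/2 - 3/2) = 2*z^2 - 5*z/2 - 3/2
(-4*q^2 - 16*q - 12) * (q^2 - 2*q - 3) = -4*q^4 - 8*q^3 + 32*q^2 + 72*q + 36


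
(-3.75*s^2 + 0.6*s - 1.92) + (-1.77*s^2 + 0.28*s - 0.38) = -5.52*s^2 + 0.88*s - 2.3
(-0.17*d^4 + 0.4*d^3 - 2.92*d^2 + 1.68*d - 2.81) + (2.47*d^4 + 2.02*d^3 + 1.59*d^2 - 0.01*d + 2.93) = 2.3*d^4 + 2.42*d^3 - 1.33*d^2 + 1.67*d + 0.12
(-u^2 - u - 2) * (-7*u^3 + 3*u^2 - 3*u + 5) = 7*u^5 + 4*u^4 + 14*u^3 - 8*u^2 + u - 10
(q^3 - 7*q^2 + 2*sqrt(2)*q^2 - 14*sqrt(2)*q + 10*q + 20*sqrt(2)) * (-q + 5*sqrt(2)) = -q^4 + 3*sqrt(2)*q^3 + 7*q^3 - 21*sqrt(2)*q^2 + 10*q^2 - 140*q + 30*sqrt(2)*q + 200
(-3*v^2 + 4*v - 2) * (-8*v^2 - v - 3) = 24*v^4 - 29*v^3 + 21*v^2 - 10*v + 6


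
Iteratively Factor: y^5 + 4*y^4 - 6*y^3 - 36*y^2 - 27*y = (y + 1)*(y^4 + 3*y^3 - 9*y^2 - 27*y) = (y + 1)*(y + 3)*(y^3 - 9*y) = (y + 1)*(y + 3)^2*(y^2 - 3*y) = y*(y + 1)*(y + 3)^2*(y - 3)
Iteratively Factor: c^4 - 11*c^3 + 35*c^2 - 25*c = (c - 5)*(c^3 - 6*c^2 + 5*c) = c*(c - 5)*(c^2 - 6*c + 5) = c*(c - 5)^2*(c - 1)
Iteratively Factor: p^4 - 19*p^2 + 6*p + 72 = (p - 3)*(p^3 + 3*p^2 - 10*p - 24) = (p - 3)^2*(p^2 + 6*p + 8) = (p - 3)^2*(p + 2)*(p + 4)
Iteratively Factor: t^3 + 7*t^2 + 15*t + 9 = (t + 1)*(t^2 + 6*t + 9) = (t + 1)*(t + 3)*(t + 3)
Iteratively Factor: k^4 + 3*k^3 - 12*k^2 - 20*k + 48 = (k - 2)*(k^3 + 5*k^2 - 2*k - 24) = (k - 2)*(k + 3)*(k^2 + 2*k - 8) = (k - 2)*(k + 3)*(k + 4)*(k - 2)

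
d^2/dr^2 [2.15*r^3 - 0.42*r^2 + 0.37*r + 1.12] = 12.9*r - 0.84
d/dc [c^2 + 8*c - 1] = 2*c + 8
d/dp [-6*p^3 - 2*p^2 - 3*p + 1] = -18*p^2 - 4*p - 3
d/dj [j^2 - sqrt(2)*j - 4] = 2*j - sqrt(2)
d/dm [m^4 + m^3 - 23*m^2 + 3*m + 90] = 4*m^3 + 3*m^2 - 46*m + 3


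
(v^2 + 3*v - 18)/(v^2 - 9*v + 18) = (v + 6)/(v - 6)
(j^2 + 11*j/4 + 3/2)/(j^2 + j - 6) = (j^2 + 11*j/4 + 3/2)/(j^2 + j - 6)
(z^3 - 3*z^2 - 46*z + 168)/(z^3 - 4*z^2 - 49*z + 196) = (z - 6)/(z - 7)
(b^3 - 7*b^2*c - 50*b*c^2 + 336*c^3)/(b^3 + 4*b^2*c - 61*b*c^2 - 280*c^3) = (b - 6*c)/(b + 5*c)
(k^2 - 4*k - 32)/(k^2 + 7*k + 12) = (k - 8)/(k + 3)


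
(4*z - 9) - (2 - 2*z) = 6*z - 11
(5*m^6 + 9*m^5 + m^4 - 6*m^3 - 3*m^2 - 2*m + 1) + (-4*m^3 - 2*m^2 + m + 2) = 5*m^6 + 9*m^5 + m^4 - 10*m^3 - 5*m^2 - m + 3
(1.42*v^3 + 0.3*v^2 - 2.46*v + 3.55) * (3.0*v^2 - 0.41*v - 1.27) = 4.26*v^5 + 0.3178*v^4 - 9.3064*v^3 + 11.2776*v^2 + 1.6687*v - 4.5085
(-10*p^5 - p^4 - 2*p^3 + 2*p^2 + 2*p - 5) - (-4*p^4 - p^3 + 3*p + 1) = -10*p^5 + 3*p^4 - p^3 + 2*p^2 - p - 6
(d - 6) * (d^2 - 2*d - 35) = d^3 - 8*d^2 - 23*d + 210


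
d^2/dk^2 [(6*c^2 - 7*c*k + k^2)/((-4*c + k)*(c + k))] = 4*c*(-89*c^3 + 69*c^2*k - 15*c*k^2 + 2*k^3)/(64*c^6 + 144*c^5*k + 60*c^4*k^2 - 45*c^3*k^3 - 15*c^2*k^4 + 9*c*k^5 - k^6)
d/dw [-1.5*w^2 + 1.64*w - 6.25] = 1.64 - 3.0*w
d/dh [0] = 0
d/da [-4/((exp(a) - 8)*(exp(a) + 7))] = (8*exp(a) - 4)*exp(a)/((exp(a) - 8)^2*(exp(a) + 7)^2)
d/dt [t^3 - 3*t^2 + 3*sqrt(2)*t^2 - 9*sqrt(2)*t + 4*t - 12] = 3*t^2 - 6*t + 6*sqrt(2)*t - 9*sqrt(2) + 4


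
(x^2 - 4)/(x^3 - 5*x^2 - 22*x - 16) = (x - 2)/(x^2 - 7*x - 8)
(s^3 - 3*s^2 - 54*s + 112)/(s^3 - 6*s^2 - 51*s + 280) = (s - 2)/(s - 5)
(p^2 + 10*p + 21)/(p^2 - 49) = (p + 3)/(p - 7)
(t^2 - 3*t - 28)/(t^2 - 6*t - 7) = (t + 4)/(t + 1)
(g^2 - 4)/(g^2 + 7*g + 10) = (g - 2)/(g + 5)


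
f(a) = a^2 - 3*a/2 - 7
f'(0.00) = -1.50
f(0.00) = -7.00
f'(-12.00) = -25.50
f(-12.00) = 155.00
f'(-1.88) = -5.26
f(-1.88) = -0.65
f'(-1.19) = -3.88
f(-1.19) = -3.80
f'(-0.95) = -3.40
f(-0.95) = -4.67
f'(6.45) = 11.40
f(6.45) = 24.93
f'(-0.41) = -2.32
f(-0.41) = -6.22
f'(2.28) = 3.06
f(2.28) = -5.22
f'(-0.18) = -1.86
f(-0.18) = -6.70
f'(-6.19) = -13.88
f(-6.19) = 40.60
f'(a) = 2*a - 3/2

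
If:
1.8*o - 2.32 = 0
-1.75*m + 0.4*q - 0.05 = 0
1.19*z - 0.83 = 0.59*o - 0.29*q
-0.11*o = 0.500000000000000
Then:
No Solution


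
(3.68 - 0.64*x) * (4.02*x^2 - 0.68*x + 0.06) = -2.5728*x^3 + 15.2288*x^2 - 2.5408*x + 0.2208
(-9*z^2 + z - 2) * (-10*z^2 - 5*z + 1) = 90*z^4 + 35*z^3 + 6*z^2 + 11*z - 2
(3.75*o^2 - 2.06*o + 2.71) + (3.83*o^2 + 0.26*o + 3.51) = 7.58*o^2 - 1.8*o + 6.22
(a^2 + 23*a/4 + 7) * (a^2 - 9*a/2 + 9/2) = a^4 + 5*a^3/4 - 115*a^2/8 - 45*a/8 + 63/2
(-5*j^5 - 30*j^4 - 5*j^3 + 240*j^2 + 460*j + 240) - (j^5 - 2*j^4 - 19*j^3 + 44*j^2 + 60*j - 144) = -6*j^5 - 28*j^4 + 14*j^3 + 196*j^2 + 400*j + 384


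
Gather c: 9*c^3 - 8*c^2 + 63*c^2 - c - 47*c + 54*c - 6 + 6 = 9*c^3 + 55*c^2 + 6*c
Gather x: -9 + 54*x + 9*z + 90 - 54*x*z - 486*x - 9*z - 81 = x*(-54*z - 432)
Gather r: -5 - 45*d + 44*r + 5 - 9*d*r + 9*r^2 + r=-45*d + 9*r^2 + r*(45 - 9*d)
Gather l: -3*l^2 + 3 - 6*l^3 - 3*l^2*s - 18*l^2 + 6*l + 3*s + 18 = -6*l^3 + l^2*(-3*s - 21) + 6*l + 3*s + 21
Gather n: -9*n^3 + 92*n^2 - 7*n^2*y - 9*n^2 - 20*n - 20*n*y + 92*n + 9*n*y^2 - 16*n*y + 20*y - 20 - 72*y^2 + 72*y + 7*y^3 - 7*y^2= -9*n^3 + n^2*(83 - 7*y) + n*(9*y^2 - 36*y + 72) + 7*y^3 - 79*y^2 + 92*y - 20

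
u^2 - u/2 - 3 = (u - 2)*(u + 3/2)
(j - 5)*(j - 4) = j^2 - 9*j + 20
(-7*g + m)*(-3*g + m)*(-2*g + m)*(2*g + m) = -84*g^4 + 40*g^3*m + 17*g^2*m^2 - 10*g*m^3 + m^4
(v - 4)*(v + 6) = v^2 + 2*v - 24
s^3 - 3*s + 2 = (s - 1)^2*(s + 2)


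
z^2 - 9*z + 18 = (z - 6)*(z - 3)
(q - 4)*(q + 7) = q^2 + 3*q - 28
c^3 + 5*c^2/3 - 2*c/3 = c*(c - 1/3)*(c + 2)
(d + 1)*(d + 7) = d^2 + 8*d + 7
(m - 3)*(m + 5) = m^2 + 2*m - 15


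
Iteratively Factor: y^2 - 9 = (y + 3)*(y - 3)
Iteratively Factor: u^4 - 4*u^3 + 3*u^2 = (u)*(u^3 - 4*u^2 + 3*u) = u*(u - 3)*(u^2 - u) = u^2*(u - 3)*(u - 1)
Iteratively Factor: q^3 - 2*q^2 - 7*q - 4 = (q + 1)*(q^2 - 3*q - 4) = (q + 1)^2*(q - 4)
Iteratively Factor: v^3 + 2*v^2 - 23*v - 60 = (v - 5)*(v^2 + 7*v + 12) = (v - 5)*(v + 3)*(v + 4)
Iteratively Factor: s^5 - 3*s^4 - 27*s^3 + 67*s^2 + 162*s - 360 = (s - 2)*(s^4 - s^3 - 29*s^2 + 9*s + 180) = (s - 2)*(s + 4)*(s^3 - 5*s^2 - 9*s + 45) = (s - 2)*(s + 3)*(s + 4)*(s^2 - 8*s + 15) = (s - 5)*(s - 2)*(s + 3)*(s + 4)*(s - 3)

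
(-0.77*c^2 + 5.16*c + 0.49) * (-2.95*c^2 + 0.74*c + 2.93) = 2.2715*c^4 - 15.7918*c^3 + 0.1168*c^2 + 15.4814*c + 1.4357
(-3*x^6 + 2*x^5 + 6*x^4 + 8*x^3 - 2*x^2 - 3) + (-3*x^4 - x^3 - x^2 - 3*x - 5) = -3*x^6 + 2*x^5 + 3*x^4 + 7*x^3 - 3*x^2 - 3*x - 8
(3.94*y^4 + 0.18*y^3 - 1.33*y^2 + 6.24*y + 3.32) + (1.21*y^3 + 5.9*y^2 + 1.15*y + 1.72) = 3.94*y^4 + 1.39*y^3 + 4.57*y^2 + 7.39*y + 5.04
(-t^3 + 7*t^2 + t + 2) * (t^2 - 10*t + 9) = -t^5 + 17*t^4 - 78*t^3 + 55*t^2 - 11*t + 18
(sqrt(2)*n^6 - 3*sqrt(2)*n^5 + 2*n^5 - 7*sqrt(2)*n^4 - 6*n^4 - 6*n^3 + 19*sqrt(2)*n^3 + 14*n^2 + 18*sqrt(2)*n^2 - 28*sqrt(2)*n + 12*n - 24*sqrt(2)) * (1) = sqrt(2)*n^6 - 3*sqrt(2)*n^5 + 2*n^5 - 7*sqrt(2)*n^4 - 6*n^4 - 6*n^3 + 19*sqrt(2)*n^3 + 14*n^2 + 18*sqrt(2)*n^2 - 28*sqrt(2)*n + 12*n - 24*sqrt(2)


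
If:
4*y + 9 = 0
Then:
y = -9/4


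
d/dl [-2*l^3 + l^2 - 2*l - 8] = -6*l^2 + 2*l - 2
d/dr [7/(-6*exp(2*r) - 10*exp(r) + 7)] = (84*exp(r) + 70)*exp(r)/(6*exp(2*r) + 10*exp(r) - 7)^2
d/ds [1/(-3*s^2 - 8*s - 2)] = 2*(3*s + 4)/(3*s^2 + 8*s + 2)^2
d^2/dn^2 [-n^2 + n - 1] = -2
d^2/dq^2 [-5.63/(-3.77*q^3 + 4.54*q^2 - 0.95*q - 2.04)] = ((51.1204 - 127.3506*q)*(3.77*q^3 - 4.54*q^2 + 0.95*q + 2.04) + 5.63*(11.31*q^2 - 9.08*q + 0.95)*(22.62*q^2 - 18.16*q + 1.9))/(3.77*q^3 - 4.54*q^2 + 0.95*q + 2.04)^3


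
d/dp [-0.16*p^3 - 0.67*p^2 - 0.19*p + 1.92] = -0.48*p^2 - 1.34*p - 0.19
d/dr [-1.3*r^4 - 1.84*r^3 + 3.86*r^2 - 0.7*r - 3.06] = -5.2*r^3 - 5.52*r^2 + 7.72*r - 0.7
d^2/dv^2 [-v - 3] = 0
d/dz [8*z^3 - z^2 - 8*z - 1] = 24*z^2 - 2*z - 8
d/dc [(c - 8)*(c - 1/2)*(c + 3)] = 3*c^2 - 11*c - 43/2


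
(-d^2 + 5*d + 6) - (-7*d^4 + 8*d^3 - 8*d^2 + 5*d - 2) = 7*d^4 - 8*d^3 + 7*d^2 + 8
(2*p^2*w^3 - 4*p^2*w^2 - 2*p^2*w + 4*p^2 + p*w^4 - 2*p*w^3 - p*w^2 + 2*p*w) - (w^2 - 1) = 2*p^2*w^3 - 4*p^2*w^2 - 2*p^2*w + 4*p^2 + p*w^4 - 2*p*w^3 - p*w^2 + 2*p*w - w^2 + 1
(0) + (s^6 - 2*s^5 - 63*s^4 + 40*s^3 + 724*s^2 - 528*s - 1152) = s^6 - 2*s^5 - 63*s^4 + 40*s^3 + 724*s^2 - 528*s - 1152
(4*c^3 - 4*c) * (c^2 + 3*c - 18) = 4*c^5 + 12*c^4 - 76*c^3 - 12*c^2 + 72*c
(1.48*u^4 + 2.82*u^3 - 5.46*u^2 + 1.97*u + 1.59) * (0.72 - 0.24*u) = -0.3552*u^5 + 0.3888*u^4 + 3.3408*u^3 - 4.404*u^2 + 1.0368*u + 1.1448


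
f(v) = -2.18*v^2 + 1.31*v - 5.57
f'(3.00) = -11.77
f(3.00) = -21.26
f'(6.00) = -24.85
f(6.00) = -76.19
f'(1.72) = -6.19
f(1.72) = -9.77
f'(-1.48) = 7.76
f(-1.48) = -12.28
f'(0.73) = -1.87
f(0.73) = -5.78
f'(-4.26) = 19.88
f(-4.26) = -50.71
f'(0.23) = 0.31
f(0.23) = -5.38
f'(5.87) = -24.28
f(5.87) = -73.00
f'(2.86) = -11.16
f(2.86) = -19.65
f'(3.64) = -14.56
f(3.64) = -29.69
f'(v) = 1.31 - 4.36*v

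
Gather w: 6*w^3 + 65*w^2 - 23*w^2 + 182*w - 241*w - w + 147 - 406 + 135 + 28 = 6*w^3 + 42*w^2 - 60*w - 96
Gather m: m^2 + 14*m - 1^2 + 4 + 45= m^2 + 14*m + 48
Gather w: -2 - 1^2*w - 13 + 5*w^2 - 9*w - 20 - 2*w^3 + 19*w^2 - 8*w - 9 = -2*w^3 + 24*w^2 - 18*w - 44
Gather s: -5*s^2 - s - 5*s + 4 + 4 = -5*s^2 - 6*s + 8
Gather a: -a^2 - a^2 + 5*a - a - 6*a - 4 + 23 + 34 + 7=-2*a^2 - 2*a + 60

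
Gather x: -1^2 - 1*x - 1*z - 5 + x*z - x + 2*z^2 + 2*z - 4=x*(z - 2) + 2*z^2 + z - 10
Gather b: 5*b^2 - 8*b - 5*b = 5*b^2 - 13*b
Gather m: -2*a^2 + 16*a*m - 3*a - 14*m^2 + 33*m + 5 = -2*a^2 - 3*a - 14*m^2 + m*(16*a + 33) + 5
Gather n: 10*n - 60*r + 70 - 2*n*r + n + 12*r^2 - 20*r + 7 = n*(11 - 2*r) + 12*r^2 - 80*r + 77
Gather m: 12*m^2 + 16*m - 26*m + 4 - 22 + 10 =12*m^2 - 10*m - 8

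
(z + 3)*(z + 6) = z^2 + 9*z + 18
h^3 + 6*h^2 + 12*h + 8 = (h + 2)^3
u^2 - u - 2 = (u - 2)*(u + 1)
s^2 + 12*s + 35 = (s + 5)*(s + 7)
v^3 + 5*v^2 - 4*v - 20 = (v - 2)*(v + 2)*(v + 5)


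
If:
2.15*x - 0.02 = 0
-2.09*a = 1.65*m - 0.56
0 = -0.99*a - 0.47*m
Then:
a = -0.40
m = 0.85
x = 0.01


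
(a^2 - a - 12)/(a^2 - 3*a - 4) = (a + 3)/(a + 1)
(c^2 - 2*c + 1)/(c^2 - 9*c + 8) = (c - 1)/(c - 8)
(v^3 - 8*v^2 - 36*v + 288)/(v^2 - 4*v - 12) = (v^2 - 2*v - 48)/(v + 2)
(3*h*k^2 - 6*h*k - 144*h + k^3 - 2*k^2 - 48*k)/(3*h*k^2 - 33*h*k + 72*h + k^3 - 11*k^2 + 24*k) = (k + 6)/(k - 3)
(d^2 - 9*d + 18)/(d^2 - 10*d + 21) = (d - 6)/(d - 7)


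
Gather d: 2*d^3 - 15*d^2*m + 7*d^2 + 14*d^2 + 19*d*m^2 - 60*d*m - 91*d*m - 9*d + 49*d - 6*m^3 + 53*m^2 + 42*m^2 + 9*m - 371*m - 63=2*d^3 + d^2*(21 - 15*m) + d*(19*m^2 - 151*m + 40) - 6*m^3 + 95*m^2 - 362*m - 63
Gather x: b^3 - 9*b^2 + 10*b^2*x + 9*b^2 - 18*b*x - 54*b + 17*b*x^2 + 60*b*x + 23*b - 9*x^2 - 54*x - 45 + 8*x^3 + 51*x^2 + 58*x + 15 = b^3 - 31*b + 8*x^3 + x^2*(17*b + 42) + x*(10*b^2 + 42*b + 4) - 30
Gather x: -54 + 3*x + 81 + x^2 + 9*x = x^2 + 12*x + 27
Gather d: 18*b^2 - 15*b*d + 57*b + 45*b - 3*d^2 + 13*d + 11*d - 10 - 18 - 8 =18*b^2 + 102*b - 3*d^2 + d*(24 - 15*b) - 36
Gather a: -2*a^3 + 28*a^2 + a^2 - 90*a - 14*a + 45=-2*a^3 + 29*a^2 - 104*a + 45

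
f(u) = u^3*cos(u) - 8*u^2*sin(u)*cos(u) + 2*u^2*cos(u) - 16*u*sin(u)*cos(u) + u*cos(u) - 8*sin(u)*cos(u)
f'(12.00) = 1014.75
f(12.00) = 2323.51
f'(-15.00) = -2511.02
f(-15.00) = 1458.87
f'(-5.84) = 42.41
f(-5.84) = -196.19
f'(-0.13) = -3.55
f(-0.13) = 0.68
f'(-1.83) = 5.90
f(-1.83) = -1.04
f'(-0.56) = 2.18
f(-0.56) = 0.61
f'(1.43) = 33.42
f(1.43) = -5.38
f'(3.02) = -163.80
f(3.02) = -32.88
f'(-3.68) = -55.67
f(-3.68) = 47.99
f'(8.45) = -429.86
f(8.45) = -91.71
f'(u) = -u^3*sin(u) + 8*u^2*sin(u)^2 - 2*u^2*sin(u) - 8*u^2*cos(u)^2 + 3*u^2*cos(u) + 16*u*sin(u)^2 - 16*u*sin(u)*cos(u) - u*sin(u) - 16*u*cos(u)^2 + 4*u*cos(u) + 8*sin(u)^2 - 16*sin(u)*cos(u) - 8*cos(u)^2 + cos(u)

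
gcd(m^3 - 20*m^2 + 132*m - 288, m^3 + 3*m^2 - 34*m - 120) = m - 6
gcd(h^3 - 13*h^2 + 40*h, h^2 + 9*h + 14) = 1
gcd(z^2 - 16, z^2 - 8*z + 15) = 1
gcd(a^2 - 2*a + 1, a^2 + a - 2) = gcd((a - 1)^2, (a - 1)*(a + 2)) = a - 1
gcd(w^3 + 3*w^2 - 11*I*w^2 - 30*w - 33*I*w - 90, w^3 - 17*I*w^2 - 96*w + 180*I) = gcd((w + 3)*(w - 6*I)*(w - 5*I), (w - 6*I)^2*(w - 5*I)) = w^2 - 11*I*w - 30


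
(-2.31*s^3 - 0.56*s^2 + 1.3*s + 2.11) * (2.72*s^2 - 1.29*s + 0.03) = -6.2832*s^5 + 1.4567*s^4 + 4.1891*s^3 + 4.0454*s^2 - 2.6829*s + 0.0633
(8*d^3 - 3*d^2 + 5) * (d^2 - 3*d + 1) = 8*d^5 - 27*d^4 + 17*d^3 + 2*d^2 - 15*d + 5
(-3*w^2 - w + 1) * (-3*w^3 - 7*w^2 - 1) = 9*w^5 + 24*w^4 + 4*w^3 - 4*w^2 + w - 1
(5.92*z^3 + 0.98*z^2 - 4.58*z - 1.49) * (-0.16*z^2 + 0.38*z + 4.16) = -0.9472*z^5 + 2.0928*z^4 + 25.7324*z^3 + 2.5748*z^2 - 19.619*z - 6.1984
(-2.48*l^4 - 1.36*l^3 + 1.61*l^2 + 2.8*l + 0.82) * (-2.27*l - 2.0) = 5.6296*l^5 + 8.0472*l^4 - 0.9347*l^3 - 9.576*l^2 - 7.4614*l - 1.64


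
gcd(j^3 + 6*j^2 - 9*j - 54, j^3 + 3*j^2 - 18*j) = j^2 + 3*j - 18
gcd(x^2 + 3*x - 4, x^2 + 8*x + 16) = x + 4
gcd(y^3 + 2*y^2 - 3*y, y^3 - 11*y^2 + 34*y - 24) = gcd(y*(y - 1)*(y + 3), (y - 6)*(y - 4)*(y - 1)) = y - 1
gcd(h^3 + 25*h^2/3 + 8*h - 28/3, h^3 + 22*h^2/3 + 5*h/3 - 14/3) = h^2 + 19*h/3 - 14/3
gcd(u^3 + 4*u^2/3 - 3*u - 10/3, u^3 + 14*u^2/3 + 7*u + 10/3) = u^2 + 3*u + 2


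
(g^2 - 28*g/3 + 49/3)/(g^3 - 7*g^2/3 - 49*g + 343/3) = 1/(g + 7)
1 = 1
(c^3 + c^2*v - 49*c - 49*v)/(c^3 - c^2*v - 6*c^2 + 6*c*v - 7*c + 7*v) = (-c^2 - c*v - 7*c - 7*v)/(-c^2 + c*v - c + v)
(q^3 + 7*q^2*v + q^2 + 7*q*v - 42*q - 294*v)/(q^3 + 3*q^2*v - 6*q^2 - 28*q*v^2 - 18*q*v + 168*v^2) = (q + 7)/(q - 4*v)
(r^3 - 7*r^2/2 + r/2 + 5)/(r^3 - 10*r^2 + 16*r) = (2*r^2 - 3*r - 5)/(2*r*(r - 8))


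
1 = 1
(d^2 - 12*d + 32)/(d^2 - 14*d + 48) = (d - 4)/(d - 6)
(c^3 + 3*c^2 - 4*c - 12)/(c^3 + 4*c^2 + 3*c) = (c^2 - 4)/(c*(c + 1))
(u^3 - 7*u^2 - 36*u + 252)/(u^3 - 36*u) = (u - 7)/u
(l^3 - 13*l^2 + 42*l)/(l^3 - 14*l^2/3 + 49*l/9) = 9*(l^2 - 13*l + 42)/(9*l^2 - 42*l + 49)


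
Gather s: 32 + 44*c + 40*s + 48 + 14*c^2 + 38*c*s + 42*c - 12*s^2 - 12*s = 14*c^2 + 86*c - 12*s^2 + s*(38*c + 28) + 80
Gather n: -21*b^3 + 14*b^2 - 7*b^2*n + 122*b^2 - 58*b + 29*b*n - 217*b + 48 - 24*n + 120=-21*b^3 + 136*b^2 - 275*b + n*(-7*b^2 + 29*b - 24) + 168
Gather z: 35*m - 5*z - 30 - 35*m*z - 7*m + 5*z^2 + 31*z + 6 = 28*m + 5*z^2 + z*(26 - 35*m) - 24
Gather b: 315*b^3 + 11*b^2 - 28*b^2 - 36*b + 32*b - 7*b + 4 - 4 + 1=315*b^3 - 17*b^2 - 11*b + 1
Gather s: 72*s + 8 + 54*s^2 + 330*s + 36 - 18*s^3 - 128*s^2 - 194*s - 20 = -18*s^3 - 74*s^2 + 208*s + 24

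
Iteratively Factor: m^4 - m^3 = (m - 1)*(m^3) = m*(m - 1)*(m^2) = m^2*(m - 1)*(m)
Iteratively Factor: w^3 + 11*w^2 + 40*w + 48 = (w + 3)*(w^2 + 8*w + 16) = (w + 3)*(w + 4)*(w + 4)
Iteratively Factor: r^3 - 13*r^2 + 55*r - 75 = (r - 3)*(r^2 - 10*r + 25) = (r - 5)*(r - 3)*(r - 5)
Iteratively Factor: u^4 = (u)*(u^3) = u^2*(u^2) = u^3*(u)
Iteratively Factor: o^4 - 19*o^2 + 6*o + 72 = (o + 4)*(o^3 - 4*o^2 - 3*o + 18) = (o - 3)*(o + 4)*(o^2 - o - 6) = (o - 3)^2*(o + 4)*(o + 2)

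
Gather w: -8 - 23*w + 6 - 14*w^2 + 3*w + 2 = -14*w^2 - 20*w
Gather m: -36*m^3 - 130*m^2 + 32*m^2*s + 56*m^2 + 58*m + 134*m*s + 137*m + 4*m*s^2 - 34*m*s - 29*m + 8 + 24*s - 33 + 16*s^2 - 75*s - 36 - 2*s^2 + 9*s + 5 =-36*m^3 + m^2*(32*s - 74) + m*(4*s^2 + 100*s + 166) + 14*s^2 - 42*s - 56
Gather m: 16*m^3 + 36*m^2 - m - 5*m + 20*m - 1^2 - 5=16*m^3 + 36*m^2 + 14*m - 6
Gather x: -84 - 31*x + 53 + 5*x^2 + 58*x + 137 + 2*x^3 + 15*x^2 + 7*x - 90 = 2*x^3 + 20*x^2 + 34*x + 16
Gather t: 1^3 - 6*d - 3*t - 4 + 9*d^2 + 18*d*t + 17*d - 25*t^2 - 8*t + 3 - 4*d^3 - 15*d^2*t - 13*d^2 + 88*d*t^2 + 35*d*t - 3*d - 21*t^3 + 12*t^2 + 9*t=-4*d^3 - 4*d^2 + 8*d - 21*t^3 + t^2*(88*d - 13) + t*(-15*d^2 + 53*d - 2)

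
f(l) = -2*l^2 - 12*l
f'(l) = -4*l - 12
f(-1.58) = 13.97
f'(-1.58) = -5.68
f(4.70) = -100.58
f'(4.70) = -30.80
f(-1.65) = 14.36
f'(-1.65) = -5.40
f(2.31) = -38.39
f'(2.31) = -21.24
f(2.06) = -33.21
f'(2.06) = -20.24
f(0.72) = -9.68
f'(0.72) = -14.88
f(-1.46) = 13.26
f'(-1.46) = -6.16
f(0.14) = -1.72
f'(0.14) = -12.56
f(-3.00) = 18.00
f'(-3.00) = 0.00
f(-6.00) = 0.00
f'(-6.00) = 12.00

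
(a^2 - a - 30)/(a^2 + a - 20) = (a - 6)/(a - 4)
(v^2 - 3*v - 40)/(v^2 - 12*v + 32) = (v + 5)/(v - 4)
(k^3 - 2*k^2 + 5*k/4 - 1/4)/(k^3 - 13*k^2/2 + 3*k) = (2*k^2 - 3*k + 1)/(2*k*(k - 6))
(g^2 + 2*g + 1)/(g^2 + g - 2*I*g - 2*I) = (g + 1)/(g - 2*I)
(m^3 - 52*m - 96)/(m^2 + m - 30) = (m^2 - 6*m - 16)/(m - 5)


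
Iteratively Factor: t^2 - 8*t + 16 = (t - 4)*(t - 4)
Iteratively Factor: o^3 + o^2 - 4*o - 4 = (o + 1)*(o^2 - 4) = (o + 1)*(o + 2)*(o - 2)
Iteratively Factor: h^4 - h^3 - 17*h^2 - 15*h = (h - 5)*(h^3 + 4*h^2 + 3*h) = (h - 5)*(h + 1)*(h^2 + 3*h) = (h - 5)*(h + 1)*(h + 3)*(h)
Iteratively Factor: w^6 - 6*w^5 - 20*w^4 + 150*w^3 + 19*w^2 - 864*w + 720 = (w - 4)*(w^5 - 2*w^4 - 28*w^3 + 38*w^2 + 171*w - 180) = (w - 5)*(w - 4)*(w^4 + 3*w^3 - 13*w^2 - 27*w + 36) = (w - 5)*(w - 4)*(w - 1)*(w^3 + 4*w^2 - 9*w - 36) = (w - 5)*(w - 4)*(w - 1)*(w + 4)*(w^2 - 9) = (w - 5)*(w - 4)*(w - 1)*(w + 3)*(w + 4)*(w - 3)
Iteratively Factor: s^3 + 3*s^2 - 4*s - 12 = (s + 3)*(s^2 - 4) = (s - 2)*(s + 3)*(s + 2)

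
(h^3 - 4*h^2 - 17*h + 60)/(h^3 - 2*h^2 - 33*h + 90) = (h + 4)/(h + 6)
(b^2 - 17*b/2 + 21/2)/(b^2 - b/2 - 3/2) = (b - 7)/(b + 1)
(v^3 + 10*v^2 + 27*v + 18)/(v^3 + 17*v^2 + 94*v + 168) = (v^2 + 4*v + 3)/(v^2 + 11*v + 28)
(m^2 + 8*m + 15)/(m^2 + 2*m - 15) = (m + 3)/(m - 3)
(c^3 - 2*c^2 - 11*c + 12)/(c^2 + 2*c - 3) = c - 4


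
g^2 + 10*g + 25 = (g + 5)^2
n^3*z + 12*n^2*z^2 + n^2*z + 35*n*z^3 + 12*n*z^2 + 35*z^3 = (n + 5*z)*(n + 7*z)*(n*z + z)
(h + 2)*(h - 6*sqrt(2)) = h^2 - 6*sqrt(2)*h + 2*h - 12*sqrt(2)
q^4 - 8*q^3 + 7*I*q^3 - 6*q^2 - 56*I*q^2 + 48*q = q*(q - 8)*(q + I)*(q + 6*I)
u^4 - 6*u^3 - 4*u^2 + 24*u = u*(u - 6)*(u - 2)*(u + 2)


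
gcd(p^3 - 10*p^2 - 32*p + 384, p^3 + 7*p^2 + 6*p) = p + 6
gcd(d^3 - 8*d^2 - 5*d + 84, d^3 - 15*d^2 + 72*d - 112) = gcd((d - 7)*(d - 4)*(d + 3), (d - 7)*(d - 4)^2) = d^2 - 11*d + 28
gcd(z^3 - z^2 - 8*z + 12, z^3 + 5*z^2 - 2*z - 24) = z^2 + z - 6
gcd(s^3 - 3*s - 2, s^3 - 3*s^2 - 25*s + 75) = 1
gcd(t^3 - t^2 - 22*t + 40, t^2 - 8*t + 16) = t - 4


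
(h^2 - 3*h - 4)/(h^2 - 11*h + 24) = (h^2 - 3*h - 4)/(h^2 - 11*h + 24)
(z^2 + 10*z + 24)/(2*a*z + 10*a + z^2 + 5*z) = (z^2 + 10*z + 24)/(2*a*z + 10*a + z^2 + 5*z)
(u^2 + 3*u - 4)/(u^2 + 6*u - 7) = (u + 4)/(u + 7)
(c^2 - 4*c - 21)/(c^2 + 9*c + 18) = (c - 7)/(c + 6)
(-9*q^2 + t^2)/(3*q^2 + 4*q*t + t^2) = (-3*q + t)/(q + t)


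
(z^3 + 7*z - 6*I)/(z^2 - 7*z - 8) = (-z^3 - 7*z + 6*I)/(-z^2 + 7*z + 8)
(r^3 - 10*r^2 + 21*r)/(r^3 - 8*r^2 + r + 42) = r/(r + 2)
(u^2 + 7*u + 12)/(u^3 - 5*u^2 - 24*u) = (u + 4)/(u*(u - 8))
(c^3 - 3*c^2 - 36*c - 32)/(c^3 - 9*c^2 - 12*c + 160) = (c + 1)/(c - 5)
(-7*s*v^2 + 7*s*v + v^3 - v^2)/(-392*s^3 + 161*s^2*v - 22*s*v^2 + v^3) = v*(v - 1)/(56*s^2 - 15*s*v + v^2)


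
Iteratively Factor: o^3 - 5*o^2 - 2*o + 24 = (o + 2)*(o^2 - 7*o + 12) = (o - 4)*(o + 2)*(o - 3)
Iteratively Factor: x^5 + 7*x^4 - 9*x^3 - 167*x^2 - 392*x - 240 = (x - 5)*(x^4 + 12*x^3 + 51*x^2 + 88*x + 48) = (x - 5)*(x + 4)*(x^3 + 8*x^2 + 19*x + 12) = (x - 5)*(x + 1)*(x + 4)*(x^2 + 7*x + 12) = (x - 5)*(x + 1)*(x + 4)^2*(x + 3)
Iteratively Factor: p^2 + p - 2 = (p - 1)*(p + 2)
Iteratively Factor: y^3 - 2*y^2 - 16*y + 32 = (y - 2)*(y^2 - 16) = (y - 2)*(y + 4)*(y - 4)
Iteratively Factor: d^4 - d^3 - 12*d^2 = (d)*(d^3 - d^2 - 12*d) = d*(d - 4)*(d^2 + 3*d) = d*(d - 4)*(d + 3)*(d)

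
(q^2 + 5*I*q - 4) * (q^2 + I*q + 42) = q^4 + 6*I*q^3 + 33*q^2 + 206*I*q - 168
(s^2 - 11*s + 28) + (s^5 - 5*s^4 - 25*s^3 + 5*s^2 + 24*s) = s^5 - 5*s^4 - 25*s^3 + 6*s^2 + 13*s + 28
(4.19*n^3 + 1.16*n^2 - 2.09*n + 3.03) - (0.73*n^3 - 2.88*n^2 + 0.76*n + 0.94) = 3.46*n^3 + 4.04*n^2 - 2.85*n + 2.09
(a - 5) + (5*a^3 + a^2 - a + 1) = 5*a^3 + a^2 - 4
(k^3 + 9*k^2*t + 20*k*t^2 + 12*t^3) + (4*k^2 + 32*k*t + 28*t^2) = k^3 + 9*k^2*t + 4*k^2 + 20*k*t^2 + 32*k*t + 12*t^3 + 28*t^2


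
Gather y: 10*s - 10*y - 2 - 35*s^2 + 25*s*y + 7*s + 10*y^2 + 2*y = -35*s^2 + 17*s + 10*y^2 + y*(25*s - 8) - 2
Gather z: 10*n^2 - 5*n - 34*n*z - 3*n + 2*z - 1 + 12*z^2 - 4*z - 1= 10*n^2 - 8*n + 12*z^2 + z*(-34*n - 2) - 2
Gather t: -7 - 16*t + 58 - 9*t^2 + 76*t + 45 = -9*t^2 + 60*t + 96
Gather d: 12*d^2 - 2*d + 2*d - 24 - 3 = 12*d^2 - 27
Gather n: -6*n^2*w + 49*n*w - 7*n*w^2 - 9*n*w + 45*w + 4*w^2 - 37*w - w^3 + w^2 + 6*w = -6*n^2*w + n*(-7*w^2 + 40*w) - w^3 + 5*w^2 + 14*w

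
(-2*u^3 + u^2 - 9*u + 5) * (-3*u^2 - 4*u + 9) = 6*u^5 + 5*u^4 + 5*u^3 + 30*u^2 - 101*u + 45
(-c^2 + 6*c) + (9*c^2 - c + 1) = 8*c^2 + 5*c + 1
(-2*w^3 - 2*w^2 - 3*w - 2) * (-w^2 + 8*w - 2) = 2*w^5 - 14*w^4 - 9*w^3 - 18*w^2 - 10*w + 4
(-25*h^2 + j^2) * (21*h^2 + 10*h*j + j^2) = -525*h^4 - 250*h^3*j - 4*h^2*j^2 + 10*h*j^3 + j^4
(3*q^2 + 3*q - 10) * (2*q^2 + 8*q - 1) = 6*q^4 + 30*q^3 + q^2 - 83*q + 10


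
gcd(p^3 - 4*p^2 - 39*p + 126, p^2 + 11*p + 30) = p + 6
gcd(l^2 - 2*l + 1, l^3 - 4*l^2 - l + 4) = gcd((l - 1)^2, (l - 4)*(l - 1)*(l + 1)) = l - 1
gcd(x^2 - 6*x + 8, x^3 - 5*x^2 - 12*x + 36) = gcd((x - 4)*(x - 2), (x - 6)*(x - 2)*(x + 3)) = x - 2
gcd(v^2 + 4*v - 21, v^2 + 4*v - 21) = v^2 + 4*v - 21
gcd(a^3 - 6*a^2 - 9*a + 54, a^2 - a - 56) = 1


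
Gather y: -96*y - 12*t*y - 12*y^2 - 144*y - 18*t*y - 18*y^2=-30*y^2 + y*(-30*t - 240)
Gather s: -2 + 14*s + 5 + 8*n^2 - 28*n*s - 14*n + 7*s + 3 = 8*n^2 - 14*n + s*(21 - 28*n) + 6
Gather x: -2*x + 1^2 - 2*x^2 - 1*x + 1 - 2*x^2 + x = -4*x^2 - 2*x + 2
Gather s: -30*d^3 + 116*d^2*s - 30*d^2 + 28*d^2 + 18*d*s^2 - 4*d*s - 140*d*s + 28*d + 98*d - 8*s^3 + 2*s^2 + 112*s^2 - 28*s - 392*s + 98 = -30*d^3 - 2*d^2 + 126*d - 8*s^3 + s^2*(18*d + 114) + s*(116*d^2 - 144*d - 420) + 98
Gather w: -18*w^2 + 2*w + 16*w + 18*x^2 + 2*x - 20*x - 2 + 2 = -18*w^2 + 18*w + 18*x^2 - 18*x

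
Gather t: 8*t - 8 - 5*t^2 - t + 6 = -5*t^2 + 7*t - 2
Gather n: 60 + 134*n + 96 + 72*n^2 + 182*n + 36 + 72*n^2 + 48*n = 144*n^2 + 364*n + 192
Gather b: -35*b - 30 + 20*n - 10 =-35*b + 20*n - 40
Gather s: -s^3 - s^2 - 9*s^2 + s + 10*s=-s^3 - 10*s^2 + 11*s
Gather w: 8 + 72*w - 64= 72*w - 56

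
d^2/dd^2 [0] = 0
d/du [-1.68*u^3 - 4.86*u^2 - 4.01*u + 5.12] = -5.04*u^2 - 9.72*u - 4.01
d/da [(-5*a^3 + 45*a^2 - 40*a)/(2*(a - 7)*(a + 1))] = 5*(-a^4 + 12*a^3 - 25*a^2 - 126*a + 56)/(2*(a^4 - 12*a^3 + 22*a^2 + 84*a + 49))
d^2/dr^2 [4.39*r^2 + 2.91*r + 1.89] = 8.78000000000000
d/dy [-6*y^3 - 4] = -18*y^2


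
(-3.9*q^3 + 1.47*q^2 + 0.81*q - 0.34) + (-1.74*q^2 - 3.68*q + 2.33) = -3.9*q^3 - 0.27*q^2 - 2.87*q + 1.99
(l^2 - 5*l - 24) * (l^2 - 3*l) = l^4 - 8*l^3 - 9*l^2 + 72*l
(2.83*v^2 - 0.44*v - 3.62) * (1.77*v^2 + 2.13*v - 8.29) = 5.0091*v^4 + 5.2491*v^3 - 30.8053*v^2 - 4.063*v + 30.0098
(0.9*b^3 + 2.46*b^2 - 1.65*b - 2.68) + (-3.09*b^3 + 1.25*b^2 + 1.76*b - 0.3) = -2.19*b^3 + 3.71*b^2 + 0.11*b - 2.98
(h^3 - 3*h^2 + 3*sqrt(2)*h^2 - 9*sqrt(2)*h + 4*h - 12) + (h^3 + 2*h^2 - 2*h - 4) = 2*h^3 - h^2 + 3*sqrt(2)*h^2 - 9*sqrt(2)*h + 2*h - 16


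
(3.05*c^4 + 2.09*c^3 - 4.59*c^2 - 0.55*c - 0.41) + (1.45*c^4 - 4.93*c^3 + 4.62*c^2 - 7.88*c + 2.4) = 4.5*c^4 - 2.84*c^3 + 0.0300000000000002*c^2 - 8.43*c + 1.99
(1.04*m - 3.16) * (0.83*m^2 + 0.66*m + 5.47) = 0.8632*m^3 - 1.9364*m^2 + 3.6032*m - 17.2852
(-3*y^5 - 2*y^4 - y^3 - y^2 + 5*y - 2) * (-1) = 3*y^5 + 2*y^4 + y^3 + y^2 - 5*y + 2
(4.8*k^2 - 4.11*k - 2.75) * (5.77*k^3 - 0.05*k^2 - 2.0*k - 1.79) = 27.696*k^5 - 23.9547*k^4 - 25.262*k^3 - 0.234500000000001*k^2 + 12.8569*k + 4.9225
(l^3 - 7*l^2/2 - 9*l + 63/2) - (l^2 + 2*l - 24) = l^3 - 9*l^2/2 - 11*l + 111/2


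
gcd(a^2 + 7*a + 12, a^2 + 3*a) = a + 3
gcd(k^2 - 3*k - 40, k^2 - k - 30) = k + 5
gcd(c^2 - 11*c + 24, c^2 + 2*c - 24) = 1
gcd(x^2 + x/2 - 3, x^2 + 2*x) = x + 2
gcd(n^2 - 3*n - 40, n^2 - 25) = n + 5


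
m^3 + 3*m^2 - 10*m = m*(m - 2)*(m + 5)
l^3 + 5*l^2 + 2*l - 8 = (l - 1)*(l + 2)*(l + 4)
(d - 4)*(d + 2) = d^2 - 2*d - 8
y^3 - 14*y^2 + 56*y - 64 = (y - 8)*(y - 4)*(y - 2)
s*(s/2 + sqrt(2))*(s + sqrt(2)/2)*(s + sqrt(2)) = s^4/2 + 7*sqrt(2)*s^3/4 + 7*s^2/2 + sqrt(2)*s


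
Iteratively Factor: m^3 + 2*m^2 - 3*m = (m - 1)*(m^2 + 3*m) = m*(m - 1)*(m + 3)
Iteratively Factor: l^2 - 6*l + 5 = (l - 1)*(l - 5)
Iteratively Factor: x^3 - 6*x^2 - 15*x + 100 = (x - 5)*(x^2 - x - 20) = (x - 5)*(x + 4)*(x - 5)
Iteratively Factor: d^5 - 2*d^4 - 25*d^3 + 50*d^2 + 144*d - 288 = (d - 4)*(d^4 + 2*d^3 - 17*d^2 - 18*d + 72) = (d - 4)*(d + 3)*(d^3 - d^2 - 14*d + 24) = (d - 4)*(d - 3)*(d + 3)*(d^2 + 2*d - 8) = (d - 4)*(d - 3)*(d - 2)*(d + 3)*(d + 4)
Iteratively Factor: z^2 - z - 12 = (z + 3)*(z - 4)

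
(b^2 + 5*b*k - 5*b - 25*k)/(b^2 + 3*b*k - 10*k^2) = (b - 5)/(b - 2*k)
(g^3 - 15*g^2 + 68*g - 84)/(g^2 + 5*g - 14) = (g^2 - 13*g + 42)/(g + 7)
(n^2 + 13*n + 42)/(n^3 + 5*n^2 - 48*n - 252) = (n + 7)/(n^2 - n - 42)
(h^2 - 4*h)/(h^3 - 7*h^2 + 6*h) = (h - 4)/(h^2 - 7*h + 6)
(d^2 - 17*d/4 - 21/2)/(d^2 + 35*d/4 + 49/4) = (d - 6)/(d + 7)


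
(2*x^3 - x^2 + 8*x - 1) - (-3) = 2*x^3 - x^2 + 8*x + 2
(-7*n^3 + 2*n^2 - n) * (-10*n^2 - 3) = 70*n^5 - 20*n^4 + 31*n^3 - 6*n^2 + 3*n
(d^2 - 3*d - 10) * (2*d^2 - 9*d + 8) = 2*d^4 - 15*d^3 + 15*d^2 + 66*d - 80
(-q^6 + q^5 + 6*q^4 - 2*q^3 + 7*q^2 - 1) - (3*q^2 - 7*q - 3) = -q^6 + q^5 + 6*q^4 - 2*q^3 + 4*q^2 + 7*q + 2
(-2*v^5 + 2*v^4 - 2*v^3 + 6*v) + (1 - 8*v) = -2*v^5 + 2*v^4 - 2*v^3 - 2*v + 1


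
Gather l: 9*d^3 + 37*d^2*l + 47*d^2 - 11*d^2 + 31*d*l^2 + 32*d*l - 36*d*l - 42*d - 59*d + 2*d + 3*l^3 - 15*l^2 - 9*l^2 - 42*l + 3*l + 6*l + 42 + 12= 9*d^3 + 36*d^2 - 99*d + 3*l^3 + l^2*(31*d - 24) + l*(37*d^2 - 4*d - 33) + 54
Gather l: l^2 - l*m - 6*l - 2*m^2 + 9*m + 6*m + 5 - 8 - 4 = l^2 + l*(-m - 6) - 2*m^2 + 15*m - 7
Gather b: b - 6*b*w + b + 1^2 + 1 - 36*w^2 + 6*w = b*(2 - 6*w) - 36*w^2 + 6*w + 2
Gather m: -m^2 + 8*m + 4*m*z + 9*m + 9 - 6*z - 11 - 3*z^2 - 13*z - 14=-m^2 + m*(4*z + 17) - 3*z^2 - 19*z - 16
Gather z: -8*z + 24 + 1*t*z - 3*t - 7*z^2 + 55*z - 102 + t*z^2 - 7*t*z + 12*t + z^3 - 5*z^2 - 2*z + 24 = 9*t + z^3 + z^2*(t - 12) + z*(45 - 6*t) - 54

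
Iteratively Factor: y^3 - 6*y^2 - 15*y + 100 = (y - 5)*(y^2 - y - 20) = (y - 5)^2*(y + 4)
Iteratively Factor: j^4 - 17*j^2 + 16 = (j + 1)*(j^3 - j^2 - 16*j + 16) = (j - 1)*(j + 1)*(j^2 - 16) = (j - 4)*(j - 1)*(j + 1)*(j + 4)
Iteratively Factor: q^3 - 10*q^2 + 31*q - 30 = (q - 5)*(q^2 - 5*q + 6) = (q - 5)*(q - 3)*(q - 2)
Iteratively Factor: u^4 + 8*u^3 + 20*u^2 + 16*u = (u + 2)*(u^3 + 6*u^2 + 8*u) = (u + 2)*(u + 4)*(u^2 + 2*u) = u*(u + 2)*(u + 4)*(u + 2)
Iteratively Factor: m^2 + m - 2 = (m - 1)*(m + 2)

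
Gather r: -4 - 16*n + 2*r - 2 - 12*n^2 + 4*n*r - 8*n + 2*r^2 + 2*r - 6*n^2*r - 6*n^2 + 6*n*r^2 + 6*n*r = -18*n^2 - 24*n + r^2*(6*n + 2) + r*(-6*n^2 + 10*n + 4) - 6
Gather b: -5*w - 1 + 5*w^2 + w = 5*w^2 - 4*w - 1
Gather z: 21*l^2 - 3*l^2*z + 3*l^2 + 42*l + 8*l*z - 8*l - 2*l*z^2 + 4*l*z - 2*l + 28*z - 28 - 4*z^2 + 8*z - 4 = 24*l^2 + 32*l + z^2*(-2*l - 4) + z*(-3*l^2 + 12*l + 36) - 32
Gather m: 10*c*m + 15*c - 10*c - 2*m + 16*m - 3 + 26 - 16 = 5*c + m*(10*c + 14) + 7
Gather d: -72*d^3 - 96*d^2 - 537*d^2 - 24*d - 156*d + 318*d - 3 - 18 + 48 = -72*d^3 - 633*d^2 + 138*d + 27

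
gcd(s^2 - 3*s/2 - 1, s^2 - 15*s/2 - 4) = s + 1/2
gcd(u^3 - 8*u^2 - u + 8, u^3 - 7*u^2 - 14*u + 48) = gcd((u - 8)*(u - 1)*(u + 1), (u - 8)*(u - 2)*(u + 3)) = u - 8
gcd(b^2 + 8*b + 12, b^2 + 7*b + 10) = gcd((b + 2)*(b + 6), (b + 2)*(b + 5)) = b + 2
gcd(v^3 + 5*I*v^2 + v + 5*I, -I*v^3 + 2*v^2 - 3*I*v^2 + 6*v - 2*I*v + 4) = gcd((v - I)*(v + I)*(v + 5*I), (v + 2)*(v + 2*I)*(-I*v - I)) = 1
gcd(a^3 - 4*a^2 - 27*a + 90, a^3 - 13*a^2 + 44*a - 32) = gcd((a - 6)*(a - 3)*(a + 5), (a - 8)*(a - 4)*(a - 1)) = 1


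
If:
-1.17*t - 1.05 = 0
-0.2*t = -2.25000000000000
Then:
No Solution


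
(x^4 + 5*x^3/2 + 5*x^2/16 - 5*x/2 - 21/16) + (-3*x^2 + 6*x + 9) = x^4 + 5*x^3/2 - 43*x^2/16 + 7*x/2 + 123/16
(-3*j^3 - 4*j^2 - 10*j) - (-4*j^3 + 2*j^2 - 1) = j^3 - 6*j^2 - 10*j + 1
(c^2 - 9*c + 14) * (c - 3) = c^3 - 12*c^2 + 41*c - 42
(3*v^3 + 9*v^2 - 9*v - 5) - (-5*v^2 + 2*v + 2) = 3*v^3 + 14*v^2 - 11*v - 7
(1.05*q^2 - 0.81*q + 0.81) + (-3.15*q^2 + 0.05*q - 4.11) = -2.1*q^2 - 0.76*q - 3.3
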